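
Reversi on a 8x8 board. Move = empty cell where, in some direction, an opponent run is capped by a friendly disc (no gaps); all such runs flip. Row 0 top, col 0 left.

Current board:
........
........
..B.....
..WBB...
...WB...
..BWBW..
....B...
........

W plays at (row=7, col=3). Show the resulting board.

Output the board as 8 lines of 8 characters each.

Place W at (7,3); scan 8 dirs for brackets.
Dir NW: first cell '.' (not opp) -> no flip
Dir N: first cell '.' (not opp) -> no flip
Dir NE: opp run (6,4) capped by W -> flip
Dir W: first cell '.' (not opp) -> no flip
Dir E: first cell '.' (not opp) -> no flip
Dir SW: edge -> no flip
Dir S: edge -> no flip
Dir SE: edge -> no flip
All flips: (6,4)

Answer: ........
........
..B.....
..WBB...
...WB...
..BWBW..
....W...
...W....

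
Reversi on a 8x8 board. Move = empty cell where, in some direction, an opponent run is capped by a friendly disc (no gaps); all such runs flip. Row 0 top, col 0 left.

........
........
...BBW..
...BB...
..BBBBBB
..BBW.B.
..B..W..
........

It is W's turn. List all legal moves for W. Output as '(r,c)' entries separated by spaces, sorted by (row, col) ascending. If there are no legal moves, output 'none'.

Answer: (1,4) (2,2) (3,2) (3,6) (5,1) (6,1)

Derivation:
(1,2): no bracket -> illegal
(1,3): no bracket -> illegal
(1,4): flips 3 -> legal
(1,5): no bracket -> illegal
(2,2): flips 2 -> legal
(3,1): no bracket -> illegal
(3,2): flips 1 -> legal
(3,5): no bracket -> illegal
(3,6): flips 1 -> legal
(3,7): no bracket -> illegal
(4,1): no bracket -> illegal
(5,1): flips 2 -> legal
(5,5): no bracket -> illegal
(5,7): no bracket -> illegal
(6,1): flips 3 -> legal
(6,3): no bracket -> illegal
(6,4): no bracket -> illegal
(6,6): no bracket -> illegal
(6,7): no bracket -> illegal
(7,1): no bracket -> illegal
(7,2): no bracket -> illegal
(7,3): no bracket -> illegal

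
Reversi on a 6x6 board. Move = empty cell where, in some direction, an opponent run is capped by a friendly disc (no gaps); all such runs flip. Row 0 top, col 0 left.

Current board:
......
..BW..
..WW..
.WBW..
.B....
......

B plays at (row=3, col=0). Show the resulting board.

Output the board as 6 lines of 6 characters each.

Place B at (3,0); scan 8 dirs for brackets.
Dir NW: edge -> no flip
Dir N: first cell '.' (not opp) -> no flip
Dir NE: first cell '.' (not opp) -> no flip
Dir W: edge -> no flip
Dir E: opp run (3,1) capped by B -> flip
Dir SW: edge -> no flip
Dir S: first cell '.' (not opp) -> no flip
Dir SE: first cell 'B' (not opp) -> no flip
All flips: (3,1)

Answer: ......
..BW..
..WW..
BBBW..
.B....
......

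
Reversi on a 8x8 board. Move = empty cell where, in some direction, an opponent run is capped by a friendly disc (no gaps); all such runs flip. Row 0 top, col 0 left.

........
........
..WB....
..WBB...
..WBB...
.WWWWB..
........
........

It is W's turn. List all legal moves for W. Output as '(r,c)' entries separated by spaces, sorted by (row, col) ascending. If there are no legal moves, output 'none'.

(1,2): no bracket -> illegal
(1,3): flips 3 -> legal
(1,4): flips 1 -> legal
(2,4): flips 4 -> legal
(2,5): flips 2 -> legal
(3,5): flips 3 -> legal
(4,5): flips 2 -> legal
(4,6): no bracket -> illegal
(5,6): flips 1 -> legal
(6,4): no bracket -> illegal
(6,5): no bracket -> illegal
(6,6): flips 3 -> legal

Answer: (1,3) (1,4) (2,4) (2,5) (3,5) (4,5) (5,6) (6,6)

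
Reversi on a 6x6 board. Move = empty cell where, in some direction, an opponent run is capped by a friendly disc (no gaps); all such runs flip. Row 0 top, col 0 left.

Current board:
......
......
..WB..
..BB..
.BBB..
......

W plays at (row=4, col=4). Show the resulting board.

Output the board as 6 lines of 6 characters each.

Answer: ......
......
..WB..
..BW..
.BBBW.
......

Derivation:
Place W at (4,4); scan 8 dirs for brackets.
Dir NW: opp run (3,3) capped by W -> flip
Dir N: first cell '.' (not opp) -> no flip
Dir NE: first cell '.' (not opp) -> no flip
Dir W: opp run (4,3) (4,2) (4,1), next='.' -> no flip
Dir E: first cell '.' (not opp) -> no flip
Dir SW: first cell '.' (not opp) -> no flip
Dir S: first cell '.' (not opp) -> no flip
Dir SE: first cell '.' (not opp) -> no flip
All flips: (3,3)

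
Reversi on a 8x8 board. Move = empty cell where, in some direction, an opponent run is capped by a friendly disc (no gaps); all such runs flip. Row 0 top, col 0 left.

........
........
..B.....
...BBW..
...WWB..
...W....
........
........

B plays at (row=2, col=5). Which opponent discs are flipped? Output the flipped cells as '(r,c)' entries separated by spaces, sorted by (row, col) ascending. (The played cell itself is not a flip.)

Answer: (3,5)

Derivation:
Dir NW: first cell '.' (not opp) -> no flip
Dir N: first cell '.' (not opp) -> no flip
Dir NE: first cell '.' (not opp) -> no flip
Dir W: first cell '.' (not opp) -> no flip
Dir E: first cell '.' (not opp) -> no flip
Dir SW: first cell 'B' (not opp) -> no flip
Dir S: opp run (3,5) capped by B -> flip
Dir SE: first cell '.' (not opp) -> no flip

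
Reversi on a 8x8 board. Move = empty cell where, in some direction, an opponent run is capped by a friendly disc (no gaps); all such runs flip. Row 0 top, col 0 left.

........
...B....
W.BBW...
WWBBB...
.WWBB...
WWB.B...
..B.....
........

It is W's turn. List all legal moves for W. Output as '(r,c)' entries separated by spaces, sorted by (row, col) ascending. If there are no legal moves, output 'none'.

(0,2): flips 1 -> legal
(0,3): no bracket -> illegal
(0,4): flips 2 -> legal
(1,1): no bracket -> illegal
(1,2): flips 2 -> legal
(1,4): flips 2 -> legal
(2,1): flips 2 -> legal
(2,5): no bracket -> illegal
(3,5): flips 3 -> legal
(4,5): flips 2 -> legal
(5,3): flips 1 -> legal
(5,5): no bracket -> illegal
(6,1): no bracket -> illegal
(6,3): flips 1 -> legal
(6,4): flips 3 -> legal
(6,5): no bracket -> illegal
(7,1): no bracket -> illegal
(7,2): flips 2 -> legal
(7,3): flips 1 -> legal

Answer: (0,2) (0,4) (1,2) (1,4) (2,1) (3,5) (4,5) (5,3) (6,3) (6,4) (7,2) (7,3)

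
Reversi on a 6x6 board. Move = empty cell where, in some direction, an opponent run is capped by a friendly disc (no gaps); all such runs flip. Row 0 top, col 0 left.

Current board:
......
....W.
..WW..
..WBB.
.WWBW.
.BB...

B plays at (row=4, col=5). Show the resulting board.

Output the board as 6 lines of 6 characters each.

Place B at (4,5); scan 8 dirs for brackets.
Dir NW: first cell 'B' (not opp) -> no flip
Dir N: first cell '.' (not opp) -> no flip
Dir NE: edge -> no flip
Dir W: opp run (4,4) capped by B -> flip
Dir E: edge -> no flip
Dir SW: first cell '.' (not opp) -> no flip
Dir S: first cell '.' (not opp) -> no flip
Dir SE: edge -> no flip
All flips: (4,4)

Answer: ......
....W.
..WW..
..WBB.
.WWBBB
.BB...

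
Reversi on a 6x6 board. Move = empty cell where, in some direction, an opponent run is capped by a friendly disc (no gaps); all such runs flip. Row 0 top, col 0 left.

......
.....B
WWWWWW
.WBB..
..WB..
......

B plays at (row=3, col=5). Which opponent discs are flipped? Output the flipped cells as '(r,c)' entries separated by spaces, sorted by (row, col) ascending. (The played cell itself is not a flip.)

Dir NW: opp run (2,4), next='.' -> no flip
Dir N: opp run (2,5) capped by B -> flip
Dir NE: edge -> no flip
Dir W: first cell '.' (not opp) -> no flip
Dir E: edge -> no flip
Dir SW: first cell '.' (not opp) -> no flip
Dir S: first cell '.' (not opp) -> no flip
Dir SE: edge -> no flip

Answer: (2,5)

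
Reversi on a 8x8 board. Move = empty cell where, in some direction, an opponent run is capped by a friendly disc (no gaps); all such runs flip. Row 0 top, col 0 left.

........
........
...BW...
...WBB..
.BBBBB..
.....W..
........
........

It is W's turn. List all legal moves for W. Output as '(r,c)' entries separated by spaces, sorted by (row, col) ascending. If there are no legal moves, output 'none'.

(1,2): no bracket -> illegal
(1,3): flips 1 -> legal
(1,4): no bracket -> illegal
(2,2): flips 1 -> legal
(2,5): flips 2 -> legal
(2,6): no bracket -> illegal
(3,0): no bracket -> illegal
(3,1): no bracket -> illegal
(3,2): no bracket -> illegal
(3,6): flips 2 -> legal
(4,0): no bracket -> illegal
(4,6): flips 1 -> legal
(5,0): no bracket -> illegal
(5,1): flips 1 -> legal
(5,2): no bracket -> illegal
(5,3): flips 1 -> legal
(5,4): flips 2 -> legal
(5,6): no bracket -> illegal

Answer: (1,3) (2,2) (2,5) (3,6) (4,6) (5,1) (5,3) (5,4)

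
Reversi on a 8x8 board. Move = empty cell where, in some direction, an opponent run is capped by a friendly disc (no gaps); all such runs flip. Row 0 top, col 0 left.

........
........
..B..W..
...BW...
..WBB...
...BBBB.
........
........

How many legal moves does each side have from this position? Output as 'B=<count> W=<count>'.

-- B to move --
(1,4): no bracket -> illegal
(1,5): no bracket -> illegal
(1,6): flips 2 -> legal
(2,3): no bracket -> illegal
(2,4): flips 1 -> legal
(2,6): no bracket -> illegal
(3,1): flips 1 -> legal
(3,2): no bracket -> illegal
(3,5): flips 1 -> legal
(3,6): no bracket -> illegal
(4,1): flips 1 -> legal
(4,5): no bracket -> illegal
(5,1): flips 1 -> legal
(5,2): no bracket -> illegal
B mobility = 6
-- W to move --
(1,1): no bracket -> illegal
(1,2): no bracket -> illegal
(1,3): no bracket -> illegal
(2,1): no bracket -> illegal
(2,3): no bracket -> illegal
(2,4): flips 1 -> legal
(3,1): no bracket -> illegal
(3,2): flips 1 -> legal
(3,5): no bracket -> illegal
(4,5): flips 2 -> legal
(4,6): no bracket -> illegal
(4,7): no bracket -> illegal
(5,2): flips 1 -> legal
(5,7): no bracket -> illegal
(6,2): no bracket -> illegal
(6,3): no bracket -> illegal
(6,4): flips 3 -> legal
(6,5): no bracket -> illegal
(6,6): no bracket -> illegal
(6,7): no bracket -> illegal
W mobility = 5

Answer: B=6 W=5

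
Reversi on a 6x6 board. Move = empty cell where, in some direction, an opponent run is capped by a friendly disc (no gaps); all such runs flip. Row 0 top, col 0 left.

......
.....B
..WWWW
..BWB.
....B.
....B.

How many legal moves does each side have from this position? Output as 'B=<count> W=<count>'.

-- B to move --
(1,1): flips 2 -> legal
(1,2): flips 2 -> legal
(1,3): no bracket -> illegal
(1,4): flips 2 -> legal
(2,1): no bracket -> illegal
(3,1): no bracket -> illegal
(3,5): flips 1 -> legal
(4,2): flips 2 -> legal
(4,3): no bracket -> illegal
B mobility = 5
-- W to move --
(0,4): no bracket -> illegal
(0,5): flips 1 -> legal
(1,4): no bracket -> illegal
(2,1): no bracket -> illegal
(3,1): flips 1 -> legal
(3,5): flips 1 -> legal
(4,1): flips 1 -> legal
(4,2): flips 1 -> legal
(4,3): flips 1 -> legal
(4,5): flips 1 -> legal
(5,3): no bracket -> illegal
(5,5): flips 1 -> legal
W mobility = 8

Answer: B=5 W=8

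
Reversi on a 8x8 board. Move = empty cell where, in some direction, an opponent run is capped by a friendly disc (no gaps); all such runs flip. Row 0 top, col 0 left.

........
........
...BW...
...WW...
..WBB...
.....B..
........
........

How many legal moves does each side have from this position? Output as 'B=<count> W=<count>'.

Answer: B=5 W=8

Derivation:
-- B to move --
(1,3): no bracket -> illegal
(1,4): flips 2 -> legal
(1,5): no bracket -> illegal
(2,2): flips 1 -> legal
(2,5): flips 2 -> legal
(3,1): no bracket -> illegal
(3,2): no bracket -> illegal
(3,5): no bracket -> illegal
(4,1): flips 1 -> legal
(4,5): flips 1 -> legal
(5,1): no bracket -> illegal
(5,2): no bracket -> illegal
(5,3): no bracket -> illegal
B mobility = 5
-- W to move --
(1,2): flips 1 -> legal
(1,3): flips 1 -> legal
(1,4): no bracket -> illegal
(2,2): flips 1 -> legal
(3,2): no bracket -> illegal
(3,5): no bracket -> illegal
(4,5): flips 2 -> legal
(4,6): no bracket -> illegal
(5,2): flips 1 -> legal
(5,3): flips 1 -> legal
(5,4): flips 1 -> legal
(5,6): no bracket -> illegal
(6,4): no bracket -> illegal
(6,5): no bracket -> illegal
(6,6): flips 2 -> legal
W mobility = 8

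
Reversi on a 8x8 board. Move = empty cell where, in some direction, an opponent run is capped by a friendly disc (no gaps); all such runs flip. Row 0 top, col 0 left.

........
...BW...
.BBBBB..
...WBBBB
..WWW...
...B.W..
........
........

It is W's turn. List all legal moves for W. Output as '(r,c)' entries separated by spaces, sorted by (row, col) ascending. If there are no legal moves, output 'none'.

(0,2): no bracket -> illegal
(0,3): flips 2 -> legal
(0,4): no bracket -> illegal
(1,0): no bracket -> illegal
(1,1): flips 1 -> legal
(1,2): flips 1 -> legal
(1,5): flips 1 -> legal
(1,6): flips 2 -> legal
(2,0): no bracket -> illegal
(2,6): flips 1 -> legal
(2,7): no bracket -> illegal
(3,0): no bracket -> illegal
(3,1): no bracket -> illegal
(3,2): flips 1 -> legal
(4,5): no bracket -> illegal
(4,6): no bracket -> illegal
(4,7): flips 2 -> legal
(5,2): no bracket -> illegal
(5,4): no bracket -> illegal
(6,2): flips 1 -> legal
(6,3): flips 1 -> legal
(6,4): flips 1 -> legal

Answer: (0,3) (1,1) (1,2) (1,5) (1,6) (2,6) (3,2) (4,7) (6,2) (6,3) (6,4)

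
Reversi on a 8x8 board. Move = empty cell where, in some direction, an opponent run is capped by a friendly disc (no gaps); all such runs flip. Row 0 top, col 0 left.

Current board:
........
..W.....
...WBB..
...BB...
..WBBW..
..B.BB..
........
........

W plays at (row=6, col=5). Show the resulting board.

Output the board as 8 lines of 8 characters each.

Answer: ........
..W.....
...WBB..
...BB...
..WBBW..
..B.BW..
.....W..
........

Derivation:
Place W at (6,5); scan 8 dirs for brackets.
Dir NW: opp run (5,4) (4,3), next='.' -> no flip
Dir N: opp run (5,5) capped by W -> flip
Dir NE: first cell '.' (not opp) -> no flip
Dir W: first cell '.' (not opp) -> no flip
Dir E: first cell '.' (not opp) -> no flip
Dir SW: first cell '.' (not opp) -> no flip
Dir S: first cell '.' (not opp) -> no flip
Dir SE: first cell '.' (not opp) -> no flip
All flips: (5,5)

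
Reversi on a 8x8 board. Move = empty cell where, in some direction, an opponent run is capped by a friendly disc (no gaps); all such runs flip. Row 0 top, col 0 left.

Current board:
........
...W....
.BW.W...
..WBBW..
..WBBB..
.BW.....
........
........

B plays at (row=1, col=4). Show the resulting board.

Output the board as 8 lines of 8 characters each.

Place B at (1,4); scan 8 dirs for brackets.
Dir NW: first cell '.' (not opp) -> no flip
Dir N: first cell '.' (not opp) -> no flip
Dir NE: first cell '.' (not opp) -> no flip
Dir W: opp run (1,3), next='.' -> no flip
Dir E: first cell '.' (not opp) -> no flip
Dir SW: first cell '.' (not opp) -> no flip
Dir S: opp run (2,4) capped by B -> flip
Dir SE: first cell '.' (not opp) -> no flip
All flips: (2,4)

Answer: ........
...WB...
.BW.B...
..WBBW..
..WBBB..
.BW.....
........
........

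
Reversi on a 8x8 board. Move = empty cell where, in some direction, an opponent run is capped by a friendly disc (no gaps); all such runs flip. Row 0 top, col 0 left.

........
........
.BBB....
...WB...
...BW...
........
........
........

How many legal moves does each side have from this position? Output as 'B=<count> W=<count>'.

Answer: B=4 W=6

Derivation:
-- B to move --
(2,4): no bracket -> illegal
(3,2): flips 1 -> legal
(3,5): no bracket -> illegal
(4,2): no bracket -> illegal
(4,5): flips 1 -> legal
(5,3): no bracket -> illegal
(5,4): flips 1 -> legal
(5,5): flips 2 -> legal
B mobility = 4
-- W to move --
(1,0): no bracket -> illegal
(1,1): flips 1 -> legal
(1,2): no bracket -> illegal
(1,3): flips 1 -> legal
(1,4): no bracket -> illegal
(2,0): no bracket -> illegal
(2,4): flips 1 -> legal
(2,5): no bracket -> illegal
(3,0): no bracket -> illegal
(3,1): no bracket -> illegal
(3,2): no bracket -> illegal
(3,5): flips 1 -> legal
(4,2): flips 1 -> legal
(4,5): no bracket -> illegal
(5,2): no bracket -> illegal
(5,3): flips 1 -> legal
(5,4): no bracket -> illegal
W mobility = 6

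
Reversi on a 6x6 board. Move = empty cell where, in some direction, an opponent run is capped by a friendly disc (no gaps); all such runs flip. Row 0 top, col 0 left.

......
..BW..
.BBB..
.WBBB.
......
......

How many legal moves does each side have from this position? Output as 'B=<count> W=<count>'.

Answer: B=6 W=3

Derivation:
-- B to move --
(0,2): no bracket -> illegal
(0,3): flips 1 -> legal
(0,4): flips 1 -> legal
(1,4): flips 1 -> legal
(2,0): no bracket -> illegal
(2,4): no bracket -> illegal
(3,0): flips 1 -> legal
(4,0): flips 1 -> legal
(4,1): flips 1 -> legal
(4,2): no bracket -> illegal
B mobility = 6
-- W to move --
(0,1): no bracket -> illegal
(0,2): no bracket -> illegal
(0,3): no bracket -> illegal
(1,0): no bracket -> illegal
(1,1): flips 2 -> legal
(1,4): no bracket -> illegal
(2,0): no bracket -> illegal
(2,4): no bracket -> illegal
(2,5): no bracket -> illegal
(3,0): no bracket -> illegal
(3,5): flips 3 -> legal
(4,1): no bracket -> illegal
(4,2): no bracket -> illegal
(4,3): flips 2 -> legal
(4,4): no bracket -> illegal
(4,5): no bracket -> illegal
W mobility = 3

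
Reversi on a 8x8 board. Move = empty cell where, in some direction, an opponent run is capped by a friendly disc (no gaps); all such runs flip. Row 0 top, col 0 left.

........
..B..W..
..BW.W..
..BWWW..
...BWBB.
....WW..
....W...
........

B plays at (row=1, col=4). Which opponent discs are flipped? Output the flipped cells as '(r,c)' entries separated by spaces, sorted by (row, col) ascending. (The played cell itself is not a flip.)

Answer: (2,3)

Derivation:
Dir NW: first cell '.' (not opp) -> no flip
Dir N: first cell '.' (not opp) -> no flip
Dir NE: first cell '.' (not opp) -> no flip
Dir W: first cell '.' (not opp) -> no flip
Dir E: opp run (1,5), next='.' -> no flip
Dir SW: opp run (2,3) capped by B -> flip
Dir S: first cell '.' (not opp) -> no flip
Dir SE: opp run (2,5), next='.' -> no flip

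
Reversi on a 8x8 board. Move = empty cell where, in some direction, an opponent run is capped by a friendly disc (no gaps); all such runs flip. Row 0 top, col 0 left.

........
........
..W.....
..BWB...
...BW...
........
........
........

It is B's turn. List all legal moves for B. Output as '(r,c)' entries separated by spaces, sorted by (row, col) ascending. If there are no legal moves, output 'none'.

(1,1): no bracket -> illegal
(1,2): flips 1 -> legal
(1,3): no bracket -> illegal
(2,1): no bracket -> illegal
(2,3): flips 1 -> legal
(2,4): no bracket -> illegal
(3,1): no bracket -> illegal
(3,5): no bracket -> illegal
(4,2): no bracket -> illegal
(4,5): flips 1 -> legal
(5,3): no bracket -> illegal
(5,4): flips 1 -> legal
(5,5): no bracket -> illegal

Answer: (1,2) (2,3) (4,5) (5,4)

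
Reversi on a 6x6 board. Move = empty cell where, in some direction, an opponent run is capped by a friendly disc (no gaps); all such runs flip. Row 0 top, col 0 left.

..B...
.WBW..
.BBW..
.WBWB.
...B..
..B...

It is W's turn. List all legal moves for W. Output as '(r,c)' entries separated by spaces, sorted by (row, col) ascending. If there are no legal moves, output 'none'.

(0,1): flips 1 -> legal
(0,3): no bracket -> illegal
(1,0): no bracket -> illegal
(2,0): flips 2 -> legal
(2,4): no bracket -> illegal
(2,5): no bracket -> illegal
(3,0): no bracket -> illegal
(3,5): flips 1 -> legal
(4,1): flips 1 -> legal
(4,2): no bracket -> illegal
(4,4): no bracket -> illegal
(4,5): flips 1 -> legal
(5,1): no bracket -> illegal
(5,3): flips 1 -> legal
(5,4): no bracket -> illegal

Answer: (0,1) (2,0) (3,5) (4,1) (4,5) (5,3)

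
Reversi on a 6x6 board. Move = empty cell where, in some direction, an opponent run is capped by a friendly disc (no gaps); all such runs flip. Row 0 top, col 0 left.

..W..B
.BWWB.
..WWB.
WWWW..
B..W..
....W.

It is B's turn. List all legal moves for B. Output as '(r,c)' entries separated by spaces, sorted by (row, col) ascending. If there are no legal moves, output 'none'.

(0,1): no bracket -> illegal
(0,3): no bracket -> illegal
(0,4): flips 3 -> legal
(2,0): flips 1 -> legal
(2,1): flips 2 -> legal
(3,4): no bracket -> illegal
(4,1): flips 2 -> legal
(4,2): flips 1 -> legal
(4,4): flips 2 -> legal
(4,5): no bracket -> illegal
(5,2): no bracket -> illegal
(5,3): no bracket -> illegal
(5,5): no bracket -> illegal

Answer: (0,4) (2,0) (2,1) (4,1) (4,2) (4,4)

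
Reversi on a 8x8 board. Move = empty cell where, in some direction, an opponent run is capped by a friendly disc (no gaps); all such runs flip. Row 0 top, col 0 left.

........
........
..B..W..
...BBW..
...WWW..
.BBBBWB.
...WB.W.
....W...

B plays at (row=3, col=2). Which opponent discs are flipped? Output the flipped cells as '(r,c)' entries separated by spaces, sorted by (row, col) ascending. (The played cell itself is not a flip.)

Dir NW: first cell '.' (not opp) -> no flip
Dir N: first cell 'B' (not opp) -> no flip
Dir NE: first cell '.' (not opp) -> no flip
Dir W: first cell '.' (not opp) -> no flip
Dir E: first cell 'B' (not opp) -> no flip
Dir SW: first cell '.' (not opp) -> no flip
Dir S: first cell '.' (not opp) -> no flip
Dir SE: opp run (4,3) capped by B -> flip

Answer: (4,3)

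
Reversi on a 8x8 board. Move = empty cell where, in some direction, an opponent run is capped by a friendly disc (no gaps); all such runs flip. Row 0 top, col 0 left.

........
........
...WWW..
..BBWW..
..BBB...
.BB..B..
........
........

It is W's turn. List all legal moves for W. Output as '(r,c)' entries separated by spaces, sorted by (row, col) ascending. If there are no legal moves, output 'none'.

Answer: (3,1) (4,1) (5,3) (5,4) (6,0) (6,1)

Derivation:
(2,1): no bracket -> illegal
(2,2): no bracket -> illegal
(3,1): flips 2 -> legal
(4,0): no bracket -> illegal
(4,1): flips 1 -> legal
(4,5): no bracket -> illegal
(4,6): no bracket -> illegal
(5,0): no bracket -> illegal
(5,3): flips 3 -> legal
(5,4): flips 1 -> legal
(5,6): no bracket -> illegal
(6,0): flips 3 -> legal
(6,1): flips 2 -> legal
(6,2): no bracket -> illegal
(6,3): no bracket -> illegal
(6,4): no bracket -> illegal
(6,5): no bracket -> illegal
(6,6): no bracket -> illegal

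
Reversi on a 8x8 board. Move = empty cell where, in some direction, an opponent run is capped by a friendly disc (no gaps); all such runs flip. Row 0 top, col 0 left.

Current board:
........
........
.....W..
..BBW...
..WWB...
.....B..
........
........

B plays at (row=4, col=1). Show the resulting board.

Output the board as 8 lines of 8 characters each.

Answer: ........
........
.....W..
..BBW...
.BBBB...
.....B..
........
........

Derivation:
Place B at (4,1); scan 8 dirs for brackets.
Dir NW: first cell '.' (not opp) -> no flip
Dir N: first cell '.' (not opp) -> no flip
Dir NE: first cell 'B' (not opp) -> no flip
Dir W: first cell '.' (not opp) -> no flip
Dir E: opp run (4,2) (4,3) capped by B -> flip
Dir SW: first cell '.' (not opp) -> no flip
Dir S: first cell '.' (not opp) -> no flip
Dir SE: first cell '.' (not opp) -> no flip
All flips: (4,2) (4,3)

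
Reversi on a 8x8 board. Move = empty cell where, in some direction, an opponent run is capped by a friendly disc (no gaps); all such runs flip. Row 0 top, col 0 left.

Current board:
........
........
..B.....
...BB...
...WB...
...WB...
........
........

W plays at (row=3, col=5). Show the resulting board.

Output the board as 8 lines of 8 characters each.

Answer: ........
........
..B.....
...BBW..
...WW...
...WB...
........
........

Derivation:
Place W at (3,5); scan 8 dirs for brackets.
Dir NW: first cell '.' (not opp) -> no flip
Dir N: first cell '.' (not opp) -> no flip
Dir NE: first cell '.' (not opp) -> no flip
Dir W: opp run (3,4) (3,3), next='.' -> no flip
Dir E: first cell '.' (not opp) -> no flip
Dir SW: opp run (4,4) capped by W -> flip
Dir S: first cell '.' (not opp) -> no flip
Dir SE: first cell '.' (not opp) -> no flip
All flips: (4,4)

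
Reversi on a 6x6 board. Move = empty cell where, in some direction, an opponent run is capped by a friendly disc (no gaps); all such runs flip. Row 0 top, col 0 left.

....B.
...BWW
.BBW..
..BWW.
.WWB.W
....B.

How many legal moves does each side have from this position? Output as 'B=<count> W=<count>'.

Answer: B=8 W=8

Derivation:
-- B to move --
(0,3): no bracket -> illegal
(0,5): flips 2 -> legal
(1,2): no bracket -> illegal
(2,4): flips 2 -> legal
(2,5): flips 1 -> legal
(3,0): no bracket -> illegal
(3,1): no bracket -> illegal
(3,5): flips 2 -> legal
(4,0): flips 2 -> legal
(4,4): flips 1 -> legal
(5,0): flips 1 -> legal
(5,1): no bracket -> illegal
(5,2): flips 1 -> legal
(5,3): no bracket -> illegal
(5,5): no bracket -> illegal
B mobility = 8
-- W to move --
(0,2): no bracket -> illegal
(0,3): flips 1 -> legal
(0,5): no bracket -> illegal
(1,0): no bracket -> illegal
(1,1): flips 1 -> legal
(1,2): flips 3 -> legal
(2,0): flips 2 -> legal
(2,4): no bracket -> illegal
(3,0): no bracket -> illegal
(3,1): flips 1 -> legal
(4,4): flips 1 -> legal
(5,2): flips 1 -> legal
(5,3): flips 1 -> legal
(5,5): no bracket -> illegal
W mobility = 8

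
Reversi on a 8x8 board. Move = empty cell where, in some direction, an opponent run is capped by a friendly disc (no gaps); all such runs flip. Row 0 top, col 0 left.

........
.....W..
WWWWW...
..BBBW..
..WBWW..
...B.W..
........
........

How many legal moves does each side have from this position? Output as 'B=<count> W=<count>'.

-- B to move --
(0,4): no bracket -> illegal
(0,5): no bracket -> illegal
(0,6): flips 2 -> legal
(1,0): flips 1 -> legal
(1,1): flips 1 -> legal
(1,2): flips 2 -> legal
(1,3): flips 1 -> legal
(1,4): flips 2 -> legal
(1,6): no bracket -> illegal
(2,5): no bracket -> illegal
(2,6): flips 2 -> legal
(3,0): no bracket -> illegal
(3,1): flips 1 -> legal
(3,6): flips 1 -> legal
(4,1): flips 1 -> legal
(4,6): flips 2 -> legal
(5,1): flips 1 -> legal
(5,2): flips 1 -> legal
(5,4): flips 1 -> legal
(5,6): flips 1 -> legal
(6,4): no bracket -> illegal
(6,5): no bracket -> illegal
(6,6): flips 2 -> legal
B mobility = 16
-- W to move --
(2,5): no bracket -> illegal
(3,1): flips 3 -> legal
(4,1): flips 1 -> legal
(5,2): no bracket -> illegal
(5,4): flips 2 -> legal
(6,2): flips 1 -> legal
(6,3): flips 3 -> legal
(6,4): flips 1 -> legal
W mobility = 6

Answer: B=16 W=6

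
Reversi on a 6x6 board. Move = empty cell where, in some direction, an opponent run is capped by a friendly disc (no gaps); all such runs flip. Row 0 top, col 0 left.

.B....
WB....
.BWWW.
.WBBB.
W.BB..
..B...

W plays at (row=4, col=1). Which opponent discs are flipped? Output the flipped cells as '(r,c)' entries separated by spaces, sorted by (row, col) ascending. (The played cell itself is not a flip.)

Dir NW: first cell '.' (not opp) -> no flip
Dir N: first cell 'W' (not opp) -> no flip
Dir NE: opp run (3,2) capped by W -> flip
Dir W: first cell 'W' (not opp) -> no flip
Dir E: opp run (4,2) (4,3), next='.' -> no flip
Dir SW: first cell '.' (not opp) -> no flip
Dir S: first cell '.' (not opp) -> no flip
Dir SE: opp run (5,2), next=edge -> no flip

Answer: (3,2)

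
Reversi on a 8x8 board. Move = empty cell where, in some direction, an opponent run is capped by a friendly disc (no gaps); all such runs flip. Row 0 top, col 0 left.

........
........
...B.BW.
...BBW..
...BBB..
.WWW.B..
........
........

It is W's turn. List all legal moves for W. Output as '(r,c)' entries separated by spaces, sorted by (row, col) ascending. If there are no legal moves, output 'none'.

Answer: (1,3) (1,5) (1,6) (2,4) (3,2) (6,5)

Derivation:
(1,2): no bracket -> illegal
(1,3): flips 3 -> legal
(1,4): no bracket -> illegal
(1,5): flips 1 -> legal
(1,6): flips 3 -> legal
(2,2): no bracket -> illegal
(2,4): flips 1 -> legal
(3,2): flips 2 -> legal
(3,6): no bracket -> illegal
(4,2): no bracket -> illegal
(4,6): no bracket -> illegal
(5,4): no bracket -> illegal
(5,6): no bracket -> illegal
(6,4): no bracket -> illegal
(6,5): flips 2 -> legal
(6,6): no bracket -> illegal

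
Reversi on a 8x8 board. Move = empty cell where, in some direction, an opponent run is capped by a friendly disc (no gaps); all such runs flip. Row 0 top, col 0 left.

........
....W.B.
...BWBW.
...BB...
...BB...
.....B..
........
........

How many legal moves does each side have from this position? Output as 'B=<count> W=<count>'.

Answer: B=6 W=6

Derivation:
-- B to move --
(0,3): flips 1 -> legal
(0,4): flips 2 -> legal
(0,5): flips 1 -> legal
(1,3): no bracket -> illegal
(1,5): flips 1 -> legal
(1,7): no bracket -> illegal
(2,7): flips 1 -> legal
(3,5): no bracket -> illegal
(3,6): flips 1 -> legal
(3,7): no bracket -> illegal
B mobility = 6
-- W to move --
(0,5): no bracket -> illegal
(0,6): flips 1 -> legal
(0,7): no bracket -> illegal
(1,2): no bracket -> illegal
(1,3): no bracket -> illegal
(1,5): no bracket -> illegal
(1,7): no bracket -> illegal
(2,2): flips 1 -> legal
(2,7): no bracket -> illegal
(3,2): flips 1 -> legal
(3,5): no bracket -> illegal
(3,6): flips 1 -> legal
(4,2): flips 1 -> legal
(4,5): no bracket -> illegal
(4,6): no bracket -> illegal
(5,2): no bracket -> illegal
(5,3): no bracket -> illegal
(5,4): flips 2 -> legal
(5,6): no bracket -> illegal
(6,4): no bracket -> illegal
(6,5): no bracket -> illegal
(6,6): no bracket -> illegal
W mobility = 6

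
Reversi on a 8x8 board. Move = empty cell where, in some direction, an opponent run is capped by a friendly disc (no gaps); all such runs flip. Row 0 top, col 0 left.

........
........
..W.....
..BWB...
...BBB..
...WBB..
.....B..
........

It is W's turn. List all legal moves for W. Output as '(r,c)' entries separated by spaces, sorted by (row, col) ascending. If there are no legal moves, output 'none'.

(2,1): no bracket -> illegal
(2,3): no bracket -> illegal
(2,4): no bracket -> illegal
(2,5): no bracket -> illegal
(3,1): flips 1 -> legal
(3,5): flips 2 -> legal
(3,6): no bracket -> illegal
(4,1): no bracket -> illegal
(4,2): flips 1 -> legal
(4,6): no bracket -> illegal
(5,2): no bracket -> illegal
(5,6): flips 2 -> legal
(6,3): no bracket -> illegal
(6,4): no bracket -> illegal
(6,6): flips 2 -> legal
(7,4): no bracket -> illegal
(7,5): no bracket -> illegal
(7,6): no bracket -> illegal

Answer: (3,1) (3,5) (4,2) (5,6) (6,6)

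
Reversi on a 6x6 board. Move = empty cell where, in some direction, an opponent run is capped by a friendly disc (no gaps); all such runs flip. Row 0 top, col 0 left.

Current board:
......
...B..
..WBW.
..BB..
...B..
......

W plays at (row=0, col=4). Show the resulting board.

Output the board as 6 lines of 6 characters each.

Answer: ....W.
...W..
..WBW.
..BB..
...B..
......

Derivation:
Place W at (0,4); scan 8 dirs for brackets.
Dir NW: edge -> no flip
Dir N: edge -> no flip
Dir NE: edge -> no flip
Dir W: first cell '.' (not opp) -> no flip
Dir E: first cell '.' (not opp) -> no flip
Dir SW: opp run (1,3) capped by W -> flip
Dir S: first cell '.' (not opp) -> no flip
Dir SE: first cell '.' (not opp) -> no flip
All flips: (1,3)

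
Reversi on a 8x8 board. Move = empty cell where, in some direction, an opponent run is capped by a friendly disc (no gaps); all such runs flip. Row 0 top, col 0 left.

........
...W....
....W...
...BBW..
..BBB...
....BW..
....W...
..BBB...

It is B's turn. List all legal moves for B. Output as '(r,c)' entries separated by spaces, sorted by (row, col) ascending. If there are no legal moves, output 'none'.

Answer: (1,4) (1,5) (2,6) (3,6) (4,6) (5,6) (6,6)

Derivation:
(0,2): no bracket -> illegal
(0,3): no bracket -> illegal
(0,4): no bracket -> illegal
(1,2): no bracket -> illegal
(1,4): flips 1 -> legal
(1,5): flips 1 -> legal
(2,2): no bracket -> illegal
(2,3): no bracket -> illegal
(2,5): no bracket -> illegal
(2,6): flips 1 -> legal
(3,6): flips 1 -> legal
(4,5): no bracket -> illegal
(4,6): flips 2 -> legal
(5,3): no bracket -> illegal
(5,6): flips 1 -> legal
(6,3): no bracket -> illegal
(6,5): no bracket -> illegal
(6,6): flips 1 -> legal
(7,5): no bracket -> illegal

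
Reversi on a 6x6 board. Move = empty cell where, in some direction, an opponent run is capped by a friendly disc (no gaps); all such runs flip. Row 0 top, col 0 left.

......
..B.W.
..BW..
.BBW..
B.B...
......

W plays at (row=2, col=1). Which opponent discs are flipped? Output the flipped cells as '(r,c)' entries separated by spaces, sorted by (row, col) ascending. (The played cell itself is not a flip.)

Dir NW: first cell '.' (not opp) -> no flip
Dir N: first cell '.' (not opp) -> no flip
Dir NE: opp run (1,2), next='.' -> no flip
Dir W: first cell '.' (not opp) -> no flip
Dir E: opp run (2,2) capped by W -> flip
Dir SW: first cell '.' (not opp) -> no flip
Dir S: opp run (3,1), next='.' -> no flip
Dir SE: opp run (3,2), next='.' -> no flip

Answer: (2,2)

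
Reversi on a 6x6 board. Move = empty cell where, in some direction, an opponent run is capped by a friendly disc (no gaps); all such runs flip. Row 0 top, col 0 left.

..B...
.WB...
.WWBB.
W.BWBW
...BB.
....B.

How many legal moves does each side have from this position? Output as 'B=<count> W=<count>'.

-- B to move --
(0,0): flips 3 -> legal
(0,1): no bracket -> illegal
(1,0): flips 2 -> legal
(1,3): no bracket -> illegal
(2,0): flips 3 -> legal
(2,5): no bracket -> illegal
(3,1): no bracket -> illegal
(4,0): no bracket -> illegal
(4,1): no bracket -> illegal
(4,2): flips 1 -> legal
(4,5): no bracket -> illegal
B mobility = 4
-- W to move --
(0,1): no bracket -> illegal
(0,3): flips 1 -> legal
(1,3): flips 3 -> legal
(1,4): no bracket -> illegal
(1,5): flips 1 -> legal
(2,5): flips 2 -> legal
(3,1): flips 1 -> legal
(4,1): no bracket -> illegal
(4,2): flips 1 -> legal
(4,5): no bracket -> illegal
(5,2): no bracket -> illegal
(5,3): flips 2 -> legal
(5,5): flips 1 -> legal
W mobility = 8

Answer: B=4 W=8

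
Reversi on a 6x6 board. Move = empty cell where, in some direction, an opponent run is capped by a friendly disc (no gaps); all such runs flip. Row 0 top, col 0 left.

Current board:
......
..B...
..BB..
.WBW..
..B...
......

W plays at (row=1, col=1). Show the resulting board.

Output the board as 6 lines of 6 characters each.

Place W at (1,1); scan 8 dirs for brackets.
Dir NW: first cell '.' (not opp) -> no flip
Dir N: first cell '.' (not opp) -> no flip
Dir NE: first cell '.' (not opp) -> no flip
Dir W: first cell '.' (not opp) -> no flip
Dir E: opp run (1,2), next='.' -> no flip
Dir SW: first cell '.' (not opp) -> no flip
Dir S: first cell '.' (not opp) -> no flip
Dir SE: opp run (2,2) capped by W -> flip
All flips: (2,2)

Answer: ......
.WB...
..WB..
.WBW..
..B...
......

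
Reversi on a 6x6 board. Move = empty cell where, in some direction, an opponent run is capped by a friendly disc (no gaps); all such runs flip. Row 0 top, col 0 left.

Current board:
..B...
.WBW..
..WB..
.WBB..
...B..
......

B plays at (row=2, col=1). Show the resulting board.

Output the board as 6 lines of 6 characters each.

Answer: ..B...
.WBW..
.BBB..
.WBB..
...B..
......

Derivation:
Place B at (2,1); scan 8 dirs for brackets.
Dir NW: first cell '.' (not opp) -> no flip
Dir N: opp run (1,1), next='.' -> no flip
Dir NE: first cell 'B' (not opp) -> no flip
Dir W: first cell '.' (not opp) -> no flip
Dir E: opp run (2,2) capped by B -> flip
Dir SW: first cell '.' (not opp) -> no flip
Dir S: opp run (3,1), next='.' -> no flip
Dir SE: first cell 'B' (not opp) -> no flip
All flips: (2,2)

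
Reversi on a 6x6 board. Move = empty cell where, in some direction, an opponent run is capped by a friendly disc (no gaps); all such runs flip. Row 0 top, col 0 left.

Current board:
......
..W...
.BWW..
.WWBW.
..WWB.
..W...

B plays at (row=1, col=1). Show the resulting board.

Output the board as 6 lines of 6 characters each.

Place B at (1,1); scan 8 dirs for brackets.
Dir NW: first cell '.' (not opp) -> no flip
Dir N: first cell '.' (not opp) -> no flip
Dir NE: first cell '.' (not opp) -> no flip
Dir W: first cell '.' (not opp) -> no flip
Dir E: opp run (1,2), next='.' -> no flip
Dir SW: first cell '.' (not opp) -> no flip
Dir S: first cell 'B' (not opp) -> no flip
Dir SE: opp run (2,2) capped by B -> flip
All flips: (2,2)

Answer: ......
.BW...
.BBW..
.WWBW.
..WWB.
..W...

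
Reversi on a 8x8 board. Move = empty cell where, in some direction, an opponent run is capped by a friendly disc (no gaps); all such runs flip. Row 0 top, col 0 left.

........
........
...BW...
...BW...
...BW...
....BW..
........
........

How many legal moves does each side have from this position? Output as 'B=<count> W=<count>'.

Answer: B=7 W=7

Derivation:
-- B to move --
(1,3): no bracket -> illegal
(1,4): flips 3 -> legal
(1,5): flips 1 -> legal
(2,5): flips 2 -> legal
(3,5): flips 1 -> legal
(4,5): flips 2 -> legal
(4,6): no bracket -> illegal
(5,3): no bracket -> illegal
(5,6): flips 1 -> legal
(6,4): no bracket -> illegal
(6,5): no bracket -> illegal
(6,6): flips 2 -> legal
B mobility = 7
-- W to move --
(1,2): flips 1 -> legal
(1,3): no bracket -> illegal
(1,4): no bracket -> illegal
(2,2): flips 2 -> legal
(3,2): flips 1 -> legal
(4,2): flips 2 -> legal
(4,5): no bracket -> illegal
(5,2): flips 1 -> legal
(5,3): flips 1 -> legal
(6,3): no bracket -> illegal
(6,4): flips 1 -> legal
(6,5): no bracket -> illegal
W mobility = 7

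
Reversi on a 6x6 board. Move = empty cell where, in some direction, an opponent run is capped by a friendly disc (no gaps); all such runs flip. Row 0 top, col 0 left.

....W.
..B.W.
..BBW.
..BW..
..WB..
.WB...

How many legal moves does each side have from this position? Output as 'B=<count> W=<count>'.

-- B to move --
(0,3): no bracket -> illegal
(0,5): flips 1 -> legal
(1,3): no bracket -> illegal
(1,5): no bracket -> illegal
(2,5): flips 1 -> legal
(3,1): no bracket -> illegal
(3,4): flips 1 -> legal
(3,5): no bracket -> illegal
(4,0): no bracket -> illegal
(4,1): flips 1 -> legal
(4,4): flips 1 -> legal
(5,0): flips 1 -> legal
(5,3): no bracket -> illegal
B mobility = 6
-- W to move --
(0,1): no bracket -> illegal
(0,2): flips 3 -> legal
(0,3): no bracket -> illegal
(1,1): flips 1 -> legal
(1,3): flips 1 -> legal
(2,1): flips 2 -> legal
(3,1): flips 1 -> legal
(3,4): no bracket -> illegal
(4,1): flips 2 -> legal
(4,4): flips 1 -> legal
(5,3): flips 2 -> legal
(5,4): no bracket -> illegal
W mobility = 8

Answer: B=6 W=8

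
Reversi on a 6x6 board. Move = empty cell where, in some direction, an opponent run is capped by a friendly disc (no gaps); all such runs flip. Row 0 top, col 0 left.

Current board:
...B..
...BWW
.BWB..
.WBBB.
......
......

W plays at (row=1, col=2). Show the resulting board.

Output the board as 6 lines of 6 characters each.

Answer: ...B..
..WWWW
.BWB..
.WBBB.
......
......

Derivation:
Place W at (1,2); scan 8 dirs for brackets.
Dir NW: first cell '.' (not opp) -> no flip
Dir N: first cell '.' (not opp) -> no flip
Dir NE: opp run (0,3), next=edge -> no flip
Dir W: first cell '.' (not opp) -> no flip
Dir E: opp run (1,3) capped by W -> flip
Dir SW: opp run (2,1), next='.' -> no flip
Dir S: first cell 'W' (not opp) -> no flip
Dir SE: opp run (2,3) (3,4), next='.' -> no flip
All flips: (1,3)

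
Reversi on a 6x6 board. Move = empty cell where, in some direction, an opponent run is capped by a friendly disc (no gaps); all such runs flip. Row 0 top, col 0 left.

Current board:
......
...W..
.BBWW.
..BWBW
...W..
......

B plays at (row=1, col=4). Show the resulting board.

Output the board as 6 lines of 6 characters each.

Place B at (1,4); scan 8 dirs for brackets.
Dir NW: first cell '.' (not opp) -> no flip
Dir N: first cell '.' (not opp) -> no flip
Dir NE: first cell '.' (not opp) -> no flip
Dir W: opp run (1,3), next='.' -> no flip
Dir E: first cell '.' (not opp) -> no flip
Dir SW: opp run (2,3) capped by B -> flip
Dir S: opp run (2,4) capped by B -> flip
Dir SE: first cell '.' (not opp) -> no flip
All flips: (2,3) (2,4)

Answer: ......
...WB.
.BBBB.
..BWBW
...W..
......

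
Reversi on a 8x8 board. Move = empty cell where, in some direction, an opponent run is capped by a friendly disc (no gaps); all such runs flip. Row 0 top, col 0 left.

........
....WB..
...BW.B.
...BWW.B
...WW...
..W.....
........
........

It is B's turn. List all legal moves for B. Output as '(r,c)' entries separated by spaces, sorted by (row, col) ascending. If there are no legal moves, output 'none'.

(0,3): no bracket -> illegal
(0,4): no bracket -> illegal
(0,5): flips 1 -> legal
(1,3): flips 1 -> legal
(2,5): flips 1 -> legal
(3,2): no bracket -> illegal
(3,6): flips 2 -> legal
(4,1): no bracket -> illegal
(4,2): no bracket -> illegal
(4,5): flips 1 -> legal
(4,6): no bracket -> illegal
(5,1): no bracket -> illegal
(5,3): flips 3 -> legal
(5,4): no bracket -> illegal
(5,5): flips 1 -> legal
(6,1): no bracket -> illegal
(6,2): no bracket -> illegal
(6,3): no bracket -> illegal

Answer: (0,5) (1,3) (2,5) (3,6) (4,5) (5,3) (5,5)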